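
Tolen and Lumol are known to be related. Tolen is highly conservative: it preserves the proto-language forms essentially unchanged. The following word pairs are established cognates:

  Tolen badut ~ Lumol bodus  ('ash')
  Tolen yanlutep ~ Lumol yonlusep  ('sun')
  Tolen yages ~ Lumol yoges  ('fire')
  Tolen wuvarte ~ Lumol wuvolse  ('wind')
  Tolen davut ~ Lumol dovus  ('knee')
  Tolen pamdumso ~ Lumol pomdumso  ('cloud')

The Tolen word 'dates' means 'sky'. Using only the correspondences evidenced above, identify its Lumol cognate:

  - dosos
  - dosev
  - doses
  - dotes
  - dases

doses

badut ~ bodus, yages ~ yoges — Tolen a corresponds to Lumol o after a consonant, before a consonant other than r, m, n, p, b, f, v.
yanlutep ~ yonlusep — Tolen t corresponds to Lumol s between vowels (before a front vowel).
Applying these to Tolen 'dates':
  dates → dotes   (a→o after a consonant, before a consonant other than r, m, n, p, b, f, v)
  dotes → doses   (t→s between vowels (before a front vowel))
So the Lumol cognate is 'doses'.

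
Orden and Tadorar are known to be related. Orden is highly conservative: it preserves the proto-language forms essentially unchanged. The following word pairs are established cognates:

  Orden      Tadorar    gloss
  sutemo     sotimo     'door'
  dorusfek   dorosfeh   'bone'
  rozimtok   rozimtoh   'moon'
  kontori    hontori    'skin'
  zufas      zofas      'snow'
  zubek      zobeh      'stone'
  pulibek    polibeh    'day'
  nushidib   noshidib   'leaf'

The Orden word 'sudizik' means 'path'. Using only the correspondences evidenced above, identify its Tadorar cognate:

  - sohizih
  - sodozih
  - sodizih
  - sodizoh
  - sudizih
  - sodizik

sutemo ~ sotimo, dorusfek ~ dorosfeh — Orden u corresponds to Tadorar o after a consonant, before a consonant other than r, m, n, p, b, f, v.
dorusfek ~ dorosfeh, rozimtok ~ rozimtoh — Orden k corresponds to Tadorar h word-finally.
Applying these to Orden 'sudizik':
  sudizik → sodizik   (u→o after a consonant, before a consonant other than r, m, n, p, b, f, v)
  sodizik → sodizih   (k→h word-finally)
So the Tadorar cognate is 'sodizih'.

sodizih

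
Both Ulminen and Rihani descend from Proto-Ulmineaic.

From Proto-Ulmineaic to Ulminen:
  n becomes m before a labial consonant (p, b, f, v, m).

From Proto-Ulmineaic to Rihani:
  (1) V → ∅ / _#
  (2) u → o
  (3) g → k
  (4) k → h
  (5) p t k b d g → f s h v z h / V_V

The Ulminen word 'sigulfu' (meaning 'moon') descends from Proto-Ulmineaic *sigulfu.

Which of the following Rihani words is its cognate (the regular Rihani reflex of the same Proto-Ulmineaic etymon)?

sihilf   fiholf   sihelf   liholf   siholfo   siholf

siholf

Rihani: *sigulfu
  sigulfu → sigulf   [apocope]
  sigulf → sigolf   [vowel merger]
  sigolf → sikolf   [unconditioned shift]
  sikolf → siholf   [unconditioned shift]
  siholf (rule 5 does not apply)
  giving Rihani siholf.
The other candidates each miss or misapply at least one Rihani change.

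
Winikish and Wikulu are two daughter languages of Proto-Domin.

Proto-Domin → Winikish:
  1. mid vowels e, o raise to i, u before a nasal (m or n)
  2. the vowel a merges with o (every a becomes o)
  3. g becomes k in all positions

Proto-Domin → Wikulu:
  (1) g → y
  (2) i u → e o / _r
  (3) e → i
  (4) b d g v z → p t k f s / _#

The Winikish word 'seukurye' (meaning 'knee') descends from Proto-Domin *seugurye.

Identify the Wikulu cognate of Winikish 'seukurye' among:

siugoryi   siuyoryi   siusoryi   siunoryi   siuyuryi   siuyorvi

siuyoryi

Wikulu: *seugurye
  seugurye → seuyurye   [unconditioned shift]
  seuyurye → seuyorye   [pre-rhotic lowering]
  seuyorye → siuyoryi   [vowel merger]
  siuyoryi (rule 4 does not apply)
  giving Wikulu siuyoryi.
Among the options, 'siuyoryi' alone shows every Wikulu change applied in order.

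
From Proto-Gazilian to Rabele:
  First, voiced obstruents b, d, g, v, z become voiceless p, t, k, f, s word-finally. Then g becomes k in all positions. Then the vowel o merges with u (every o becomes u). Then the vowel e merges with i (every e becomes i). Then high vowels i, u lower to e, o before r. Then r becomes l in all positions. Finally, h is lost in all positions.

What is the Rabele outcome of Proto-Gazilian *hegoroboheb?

ikolubuip

Rabele: *hegoroboheb > hegorobohep > hekorobohep > hekurubuhep > hikurubuhip > hikorubuhip > hikolubuhip > ikolubuip  (by final devoicing, unconditioned shift, vowel merger, vowel merger, pre-rhotic lowering, unconditioned shift, h-loss)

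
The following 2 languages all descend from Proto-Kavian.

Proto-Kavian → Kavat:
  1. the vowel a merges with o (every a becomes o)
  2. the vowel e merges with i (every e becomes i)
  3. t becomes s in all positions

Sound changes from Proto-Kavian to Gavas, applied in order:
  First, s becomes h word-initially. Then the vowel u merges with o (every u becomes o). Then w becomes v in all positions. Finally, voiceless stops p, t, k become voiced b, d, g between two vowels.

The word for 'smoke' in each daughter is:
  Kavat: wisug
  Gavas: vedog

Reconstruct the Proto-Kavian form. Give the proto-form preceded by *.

*wetug

Position 1: Kavat has w, Gavas has v. Kavat preserves w here (none of its changes turn any other segment into w), so the proto-segment is *w.
Position 3: Kavat has s, Gavas has d. Taking the neighbouring segments as reconstructed: Kavat s could go back to *t or *s; Gavas d could go back to *t or *d — the one source consistent with every daughter is *t.
Position 4: Kavat has u, Gavas has o. Kavat preserves u here (none of its changes turn any other segment into u), so the proto-segment is *u.
Continuing position by position gives *wetug; check it forward:
Kavat: *wetug > witug > wisug  (by vowel merger, unconditioned shift)
Gavas: start from *wetug.
  rule 1: no change — wetug
  rule 2 (vowel merger): wetug → wetog
  rule 3 (unconditioned shift): wetog → vetog
  rule 4 (intervocalic voicing): vetog → vedog
  ⇒ Gavas vedog
No other proto-form is consistent with every reflex, so the reconstruction is *wetug.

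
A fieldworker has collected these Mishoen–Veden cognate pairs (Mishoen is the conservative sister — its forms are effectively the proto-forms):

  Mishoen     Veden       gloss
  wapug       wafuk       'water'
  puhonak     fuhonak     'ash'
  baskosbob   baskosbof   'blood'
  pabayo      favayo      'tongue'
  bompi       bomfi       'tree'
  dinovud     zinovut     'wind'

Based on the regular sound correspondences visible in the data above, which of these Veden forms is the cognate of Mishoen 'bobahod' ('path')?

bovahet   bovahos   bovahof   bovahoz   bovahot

bovahot

pabayo ~ favayo — Mishoen b corresponds to Veden v between vowels (before a back vowel).
dinovud ~ zinovut — Mishoen d corresponds to Veden t word-finally.
Applying these to Mishoen 'bobahod':
  bobahod → bovahod   (b→v between vowels (before a back vowel))
  bovahod → bovahot   (d→t word-finally)
So the Veden cognate is 'bovahot'.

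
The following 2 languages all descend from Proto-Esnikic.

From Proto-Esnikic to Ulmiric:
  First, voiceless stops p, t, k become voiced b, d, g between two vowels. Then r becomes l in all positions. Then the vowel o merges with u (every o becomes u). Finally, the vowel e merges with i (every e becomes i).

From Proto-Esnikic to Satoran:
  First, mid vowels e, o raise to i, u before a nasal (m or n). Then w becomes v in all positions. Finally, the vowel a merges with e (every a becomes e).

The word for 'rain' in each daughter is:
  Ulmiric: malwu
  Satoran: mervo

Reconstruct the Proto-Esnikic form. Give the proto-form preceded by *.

Position 4: Ulmiric has w, Satoran has v. Ulmiric preserves w here (none of its changes turn any other segment into w), so the proto-segment is *w.
Position 3: Ulmiric has l, Satoran has r. Satoran preserves r here (none of its changes turn any other segment into r), so the proto-segment is *r.
Position 2: Ulmiric has a, Satoran has e. Ulmiric preserves a here (none of its changes turn any other segment into a), so the proto-segment is *a.
This points to *marwo. Verify forward in each daughter:
Ulmiric: *marwo > malwo > malwu  (by unconditioned shift, vowel merger)
Satoran: *marwo
  marwo (rule 1 does not apply)
  marwo → marvo   [unconditioned shift]
  marvo → mervo   [vowel merger]
  giving Satoran mervo.
No other proto-form is consistent with every reflex, so the reconstruction is *marwo.

*marwo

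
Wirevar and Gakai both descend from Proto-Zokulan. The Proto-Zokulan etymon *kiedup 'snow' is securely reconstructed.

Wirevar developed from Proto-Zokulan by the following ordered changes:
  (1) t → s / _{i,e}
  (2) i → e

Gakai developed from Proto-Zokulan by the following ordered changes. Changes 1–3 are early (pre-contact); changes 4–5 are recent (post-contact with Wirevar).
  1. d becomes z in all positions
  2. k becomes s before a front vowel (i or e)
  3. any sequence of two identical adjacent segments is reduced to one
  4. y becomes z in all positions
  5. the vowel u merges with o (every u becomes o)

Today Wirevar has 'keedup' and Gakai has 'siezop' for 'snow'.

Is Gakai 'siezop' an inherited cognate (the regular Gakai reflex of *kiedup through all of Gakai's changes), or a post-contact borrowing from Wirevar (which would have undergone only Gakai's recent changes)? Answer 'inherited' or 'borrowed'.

If inherited, *kiedup would pass through all of Gakai's changes:
Gakai: *kiedup > kiezup > siezup > siezop  (by unconditioned shift, palatalisation, vowel merger)
If borrowed from Wirevar 'keedup' after the early changes, it would undergo only the recent ones:
  rule 4 (unconditioned shift): no change (keedup)
  rule 5 (vowel merger): keedup → keedop
  ⇒ as a loan: keedop
Gakai 'siezop' matches the inherited outcome exactly, so it is an inherited cognate, not a loan.

inherited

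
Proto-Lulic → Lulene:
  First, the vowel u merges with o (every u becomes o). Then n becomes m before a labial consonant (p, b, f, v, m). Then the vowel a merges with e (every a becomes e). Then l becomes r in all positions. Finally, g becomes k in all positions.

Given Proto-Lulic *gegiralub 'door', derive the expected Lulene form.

kekirerob

Lulene: *gegiralub > gegiralob > gegirelob > gegirerob > kekirerob  (by vowel merger, vowel merger, unconditioned shift, unconditioned shift)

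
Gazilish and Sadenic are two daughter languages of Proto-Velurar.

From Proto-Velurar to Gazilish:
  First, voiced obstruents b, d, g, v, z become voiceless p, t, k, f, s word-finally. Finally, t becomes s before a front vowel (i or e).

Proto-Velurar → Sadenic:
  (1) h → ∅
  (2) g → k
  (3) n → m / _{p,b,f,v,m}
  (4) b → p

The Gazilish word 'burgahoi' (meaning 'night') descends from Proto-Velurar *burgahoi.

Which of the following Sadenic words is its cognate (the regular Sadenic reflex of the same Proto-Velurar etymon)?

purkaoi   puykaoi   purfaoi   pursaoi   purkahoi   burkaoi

Sadenic: *burgahoi > burgaoi > burkaoi > purkaoi  (by h-loss, unconditioned shift, unconditioned shift)
The other candidates each miss or misapply at least one Sadenic change.

purkaoi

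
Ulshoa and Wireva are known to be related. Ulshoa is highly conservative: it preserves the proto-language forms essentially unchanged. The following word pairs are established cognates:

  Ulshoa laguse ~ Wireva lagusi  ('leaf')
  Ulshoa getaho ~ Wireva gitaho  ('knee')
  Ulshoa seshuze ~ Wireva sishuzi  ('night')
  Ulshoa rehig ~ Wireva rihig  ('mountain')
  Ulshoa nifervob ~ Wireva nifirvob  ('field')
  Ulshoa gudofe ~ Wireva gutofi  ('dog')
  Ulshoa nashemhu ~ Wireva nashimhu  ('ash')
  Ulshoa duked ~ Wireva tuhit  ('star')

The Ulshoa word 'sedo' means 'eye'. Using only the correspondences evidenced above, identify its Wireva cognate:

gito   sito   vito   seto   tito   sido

sito

getaho ~ gitaho, seshuze ~ sishuzi — Ulshoa e corresponds to Wireva i after a consonant, before a consonant other than r, m, n, p, b, f, v.
gudofe ~ gutofi — Ulshoa d corresponds to Wireva t between vowels (before a back vowel).
Applying these to Ulshoa 'sedo':
  sedo → sido   (e→i after a consonant, before a consonant other than r, m, n, p, b, f, v)
  sido → sito   (d→t between vowels (before a back vowel))
So the Wireva cognate is 'sito'.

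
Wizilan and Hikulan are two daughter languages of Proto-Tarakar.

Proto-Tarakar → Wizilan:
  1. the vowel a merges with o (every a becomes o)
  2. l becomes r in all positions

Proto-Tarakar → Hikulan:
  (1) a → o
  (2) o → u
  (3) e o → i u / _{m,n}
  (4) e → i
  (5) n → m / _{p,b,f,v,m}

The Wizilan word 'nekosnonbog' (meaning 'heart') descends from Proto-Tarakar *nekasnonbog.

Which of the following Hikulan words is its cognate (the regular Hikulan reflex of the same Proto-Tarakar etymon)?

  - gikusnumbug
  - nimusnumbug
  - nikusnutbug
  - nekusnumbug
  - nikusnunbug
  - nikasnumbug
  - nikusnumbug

nikusnumbug

Hikulan: start from *nekasnonbog.
  rule 1 (vowel merger): nekasnonbog → nekosnonbog
  rule 2 (vowel merger): nekosnonbog → nekusnunbug
  rule 3: no change — nekusnunbug
  rule 4 (vowel merger): nekusnunbug → nikusnunbug
  rule 5 (nasal place assimilation): nikusnunbug → nikusnumbug
  ⇒ Hikulan nikusnumbug
Only 'nikusnumbug' matches the regular Hikulan development of *nekasnonbog.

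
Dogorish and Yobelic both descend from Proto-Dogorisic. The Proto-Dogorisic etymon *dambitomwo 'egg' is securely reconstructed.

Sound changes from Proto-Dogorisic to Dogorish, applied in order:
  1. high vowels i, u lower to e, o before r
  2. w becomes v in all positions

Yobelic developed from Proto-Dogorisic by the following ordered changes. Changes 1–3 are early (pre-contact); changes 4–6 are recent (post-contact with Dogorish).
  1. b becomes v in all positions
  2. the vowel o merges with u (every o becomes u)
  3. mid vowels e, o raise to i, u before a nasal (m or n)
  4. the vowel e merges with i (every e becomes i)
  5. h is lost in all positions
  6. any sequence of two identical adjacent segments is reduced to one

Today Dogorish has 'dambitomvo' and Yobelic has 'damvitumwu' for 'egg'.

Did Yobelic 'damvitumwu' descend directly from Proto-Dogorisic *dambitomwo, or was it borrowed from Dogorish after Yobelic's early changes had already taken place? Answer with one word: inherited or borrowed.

If inherited, *dambitomwo would pass through all of Yobelic's changes:
Yobelic: start from *dambitomwo.
  rule 1 (unconditioned shift): dambitomwo → damvitomwo
  rule 2 (vowel merger): damvitomwo → damvitumwu
  rule 3: no change — damvitumwu
  rule 4: no change — damvitumwu
  rule 5: no change — damvitumwu
  rule 6: no change — damvitumwu
  ⇒ Yobelic damvitumwu
If borrowed from Dogorish 'dambitomvo' after the early changes, it would undergo only the recent ones:
  rule 4 (vowel merger): no change (dambitomvo)
  rule 5 (h-loss): no change (dambitomvo)
  rule 6 (degemination): no change (dambitomvo)
  ⇒ as a loan: dambitomvo
Yobelic 'damvitumwu' matches the inherited outcome exactly, so it is an inherited cognate, not a loan.

inherited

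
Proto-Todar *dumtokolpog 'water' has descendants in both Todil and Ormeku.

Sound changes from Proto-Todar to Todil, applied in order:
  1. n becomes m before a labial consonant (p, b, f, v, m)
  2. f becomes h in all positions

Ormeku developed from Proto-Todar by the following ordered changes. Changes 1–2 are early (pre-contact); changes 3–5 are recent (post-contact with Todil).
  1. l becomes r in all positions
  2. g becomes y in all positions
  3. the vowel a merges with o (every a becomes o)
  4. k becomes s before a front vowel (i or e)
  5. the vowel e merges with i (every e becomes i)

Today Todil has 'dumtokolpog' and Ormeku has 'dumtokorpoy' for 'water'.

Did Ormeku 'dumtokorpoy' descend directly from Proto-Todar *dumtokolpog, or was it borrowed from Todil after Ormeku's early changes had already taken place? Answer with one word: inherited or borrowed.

inherited

If inherited, *dumtokolpog would pass through all of Ormeku's changes:
Ormeku: *dumtokolpog
  dumtokolpog → dumtokorpog   [unconditioned shift]
  dumtokorpog → dumtokorpoy   [unconditioned shift]
  dumtokorpoy (rule 3 does not apply)
  dumtokorpoy (rule 4 does not apply)
  dumtokorpoy (rule 5 does not apply)
  giving Ormeku dumtokorpoy.
If borrowed from Todil 'dumtokolpog' after the early changes, it would undergo only the recent ones:
  rule 3 (vowel merger): no change (dumtokolpog)
  rule 4 (palatalisation): no change (dumtokolpog)
  rule 5 (vowel merger): no change (dumtokolpog)
  ⇒ as a loan: dumtokolpog
Ormeku 'dumtokorpoy' matches the inherited outcome exactly, so it is an inherited cognate, not a loan.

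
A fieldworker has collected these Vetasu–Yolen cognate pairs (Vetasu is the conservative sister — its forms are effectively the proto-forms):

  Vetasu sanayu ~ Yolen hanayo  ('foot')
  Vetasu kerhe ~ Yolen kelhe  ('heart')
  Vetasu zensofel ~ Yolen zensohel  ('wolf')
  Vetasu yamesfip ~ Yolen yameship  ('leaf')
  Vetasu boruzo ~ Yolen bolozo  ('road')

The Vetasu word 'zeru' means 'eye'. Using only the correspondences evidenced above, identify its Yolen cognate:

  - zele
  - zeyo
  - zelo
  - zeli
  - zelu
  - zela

zelo

boruzo ~ bolozo — Vetasu r corresponds to Yolen l between vowels (before a back vowel).
sanayu ~ hanayo — Vetasu u corresponds to Yolen o word-finally.
Applying these to Vetasu 'zeru':
  zeru → zelu   (r→l between vowels (before a back vowel))
  zelu → zelo   (u→o word-finally)
So the Yolen cognate is 'zelo'.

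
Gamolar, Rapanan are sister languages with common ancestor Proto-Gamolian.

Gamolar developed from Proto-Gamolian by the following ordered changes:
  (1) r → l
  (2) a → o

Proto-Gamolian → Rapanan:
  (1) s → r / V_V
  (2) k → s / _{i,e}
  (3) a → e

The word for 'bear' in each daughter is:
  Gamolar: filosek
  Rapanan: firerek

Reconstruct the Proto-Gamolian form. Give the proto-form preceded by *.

Position 4: Gamolar has o, Rapanan has e. Taking the neighbouring segments as reconstructed: Gamolar o could go back to *a or *o; Rapanan e could go back to *a or *e — the one source consistent with every daughter is *a.
Position 5: Gamolar has s, Rapanan has r. Gamolar preserves s here (none of its changes turn any other segment into s), so the proto-segment is *s.
Position 3: Gamolar has l, Rapanan has r. Taking the neighbouring segments as reconstructed: Gamolar l could go back to *l or *r; Rapanan r could go back to *s or *r — the one source consistent with every daughter is *r.
The remaining positions agree across the daughters. Check the candidate against every language:
Gamolar: *firasek
  firasek → filasek   [unconditioned shift]
  filasek → filosek   [vowel merger]
  giving Gamolar filosek.
Rapanan: *firasek > firarek > firerek  (by rhotacism, vowel merger)
*firasek is the unique common source.

*firasek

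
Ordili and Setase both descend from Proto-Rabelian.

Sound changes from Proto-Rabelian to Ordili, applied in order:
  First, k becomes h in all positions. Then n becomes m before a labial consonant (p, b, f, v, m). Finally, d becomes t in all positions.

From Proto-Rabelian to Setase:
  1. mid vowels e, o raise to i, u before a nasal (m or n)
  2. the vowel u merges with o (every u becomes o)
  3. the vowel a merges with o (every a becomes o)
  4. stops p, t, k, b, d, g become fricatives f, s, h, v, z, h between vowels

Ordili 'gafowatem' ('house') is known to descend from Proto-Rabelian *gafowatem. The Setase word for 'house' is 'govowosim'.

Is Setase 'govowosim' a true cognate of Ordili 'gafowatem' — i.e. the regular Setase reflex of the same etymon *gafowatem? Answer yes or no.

Derive the expected Setase reflex of *gafowatem:
Setase: *gafowatem
  gafowatem → gafowatim   [pre-nasal raising]
  gafowatim (rule 2 does not apply)
  gafowatim → gofowotim   [vowel merger]
  gofowotim → gofowosim   [intervocalic lenition]
  giving Setase gofowosim.
The regular Setase reflex would be 'gofowosim', but the attested form is 'govowosim'. The correspondence is irregular, so they are not cognates (the Setase form has a different source).

no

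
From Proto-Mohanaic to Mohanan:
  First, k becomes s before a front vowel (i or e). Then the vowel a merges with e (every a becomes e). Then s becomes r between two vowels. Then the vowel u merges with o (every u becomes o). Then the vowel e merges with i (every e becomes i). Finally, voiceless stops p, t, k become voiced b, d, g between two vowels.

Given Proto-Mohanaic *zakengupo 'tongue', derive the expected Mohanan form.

Mohanan: *zakengupo
  zakengupo → zasengupo   [palatalisation]
  zasengupo → zesengupo   [vowel merger]
  zesengupo → zerengupo   [rhotacism]
  zerengupo → zerengopo   [vowel merger]
  zerengopo → ziringopo   [vowel merger]
  ziringopo → ziringobo   [intervocalic voicing]
  giving Mohanan ziringobo.

ziringobo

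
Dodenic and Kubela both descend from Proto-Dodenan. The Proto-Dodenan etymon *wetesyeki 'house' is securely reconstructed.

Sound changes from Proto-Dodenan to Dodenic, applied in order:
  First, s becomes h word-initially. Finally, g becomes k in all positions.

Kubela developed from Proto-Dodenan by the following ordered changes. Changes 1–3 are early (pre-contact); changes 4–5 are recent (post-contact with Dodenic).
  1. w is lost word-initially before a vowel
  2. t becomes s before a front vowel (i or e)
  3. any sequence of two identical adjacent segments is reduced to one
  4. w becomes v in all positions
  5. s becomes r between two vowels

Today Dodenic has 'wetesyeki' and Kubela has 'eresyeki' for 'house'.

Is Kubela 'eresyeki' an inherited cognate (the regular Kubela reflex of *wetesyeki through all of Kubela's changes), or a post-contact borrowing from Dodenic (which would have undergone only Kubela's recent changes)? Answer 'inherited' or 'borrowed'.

If inherited, *wetesyeki would pass through all of Kubela's changes:
Kubela: *wetesyeki
  wetesyeki → etesyeki   [glide loss]
  etesyeki → esesyeki   [palatalisation]
  esesyeki (rule 3 does not apply)
  esesyeki (rule 4 does not apply)
  esesyeki → eresyeki   [rhotacism]
  giving Kubela eresyeki.
If borrowed from Dodenic 'wetesyeki' after the early changes, it would undergo only the recent ones:
  rule 4 (unconditioned shift): wetesyeki → vetesyeki
  rule 5 (rhotacism): no change (vetesyeki)
  ⇒ as a loan: vetesyeki
Kubela 'eresyeki' matches the inherited outcome exactly, so it is an inherited cognate, not a loan.

inherited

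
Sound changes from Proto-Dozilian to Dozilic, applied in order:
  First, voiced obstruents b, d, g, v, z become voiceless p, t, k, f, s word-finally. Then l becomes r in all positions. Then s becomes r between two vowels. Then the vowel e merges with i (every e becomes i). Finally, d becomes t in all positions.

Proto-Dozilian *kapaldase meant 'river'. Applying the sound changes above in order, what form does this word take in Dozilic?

kapartari

Dozilic: *kapaldase
  kapaldase (rule 1 does not apply)
  kapaldase → kapardase   [unconditioned shift]
  kapardase → kapardare   [rhotacism]
  kapardare → kapardari   [vowel merger]
  kapardari → kapartari   [unconditioned shift]
  giving Dozilic kapartari.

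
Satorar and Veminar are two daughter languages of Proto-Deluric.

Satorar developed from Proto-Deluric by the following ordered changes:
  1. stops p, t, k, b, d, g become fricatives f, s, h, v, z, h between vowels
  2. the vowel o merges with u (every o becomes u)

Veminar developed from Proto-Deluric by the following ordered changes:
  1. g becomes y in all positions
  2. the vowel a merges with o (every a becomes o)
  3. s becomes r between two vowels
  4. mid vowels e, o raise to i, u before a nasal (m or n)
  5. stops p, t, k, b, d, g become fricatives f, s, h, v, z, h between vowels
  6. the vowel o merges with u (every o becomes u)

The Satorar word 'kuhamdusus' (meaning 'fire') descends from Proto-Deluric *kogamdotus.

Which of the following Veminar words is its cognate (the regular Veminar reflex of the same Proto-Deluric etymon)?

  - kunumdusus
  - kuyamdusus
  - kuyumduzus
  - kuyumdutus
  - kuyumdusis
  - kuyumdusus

Veminar: start from *kogamdotus.
  rule 1 (unconditioned shift): kogamdotus → koyamdotus
  rule 2 (vowel merger): koyamdotus → koyomdotus
  rule 3: no change — koyomdotus
  rule 4 (pre-nasal raising): koyomdotus → koyumdotus
  rule 5 (intervocalic lenition): koyumdotus → koyumdosus
  rule 6 (vowel merger): koyumdosus → kuyumdusus
  ⇒ Veminar kuyumdusus
Only 'kuyumdusus' matches the regular Veminar development of *kogamdotus.

kuyumdusus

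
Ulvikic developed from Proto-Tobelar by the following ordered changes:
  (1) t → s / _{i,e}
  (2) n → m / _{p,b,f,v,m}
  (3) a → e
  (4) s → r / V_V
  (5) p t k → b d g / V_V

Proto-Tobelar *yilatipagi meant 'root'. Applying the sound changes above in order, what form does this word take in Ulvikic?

yileribegi

Ulvikic: *yilatipagi
  yilatipagi → yilasipagi   [palatalisation]
  yilasipagi (rule 2 does not apply)
  yilasipagi → yilesipegi   [vowel merger]
  yilesipegi → yileripegi   [rhotacism]
  yileripegi → yileribegi   [intervocalic voicing]
  giving Ulvikic yileribegi.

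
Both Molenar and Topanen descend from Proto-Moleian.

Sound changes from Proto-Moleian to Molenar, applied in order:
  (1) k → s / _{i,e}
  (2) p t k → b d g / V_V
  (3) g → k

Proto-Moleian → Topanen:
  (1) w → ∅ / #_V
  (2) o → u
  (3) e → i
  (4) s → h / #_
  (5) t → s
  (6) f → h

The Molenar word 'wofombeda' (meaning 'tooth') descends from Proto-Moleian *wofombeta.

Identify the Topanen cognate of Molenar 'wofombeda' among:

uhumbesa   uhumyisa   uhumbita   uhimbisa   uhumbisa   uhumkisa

uhumbisa

Topanen: *wofombeta > ofombeta > ufumbeta > ufumbita > ufumbisa > uhumbisa  (by glide loss, vowel merger, vowel merger, unconditioned shift, unconditioned shift)
Only 'uhumbisa' matches the regular Topanen development of *wofombeta.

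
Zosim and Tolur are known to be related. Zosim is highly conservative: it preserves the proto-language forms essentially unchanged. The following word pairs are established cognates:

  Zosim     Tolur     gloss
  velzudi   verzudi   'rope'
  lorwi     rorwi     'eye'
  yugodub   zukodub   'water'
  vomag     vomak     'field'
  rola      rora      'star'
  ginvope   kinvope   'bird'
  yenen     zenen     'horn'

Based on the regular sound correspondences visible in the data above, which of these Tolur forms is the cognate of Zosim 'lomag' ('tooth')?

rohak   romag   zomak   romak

lorwi ~ rorwi — Zosim l corresponds to Tolur r word-initially before a back vowel.
vomag ~ vomak — Zosim g corresponds to Tolur k word-finally.
Applying these to Zosim 'lomag':
  lomag → romag   (l→r word-initially before a back vowel)
  romag → romak   (g→k word-finally)
So the Tolur cognate is 'romak'.

romak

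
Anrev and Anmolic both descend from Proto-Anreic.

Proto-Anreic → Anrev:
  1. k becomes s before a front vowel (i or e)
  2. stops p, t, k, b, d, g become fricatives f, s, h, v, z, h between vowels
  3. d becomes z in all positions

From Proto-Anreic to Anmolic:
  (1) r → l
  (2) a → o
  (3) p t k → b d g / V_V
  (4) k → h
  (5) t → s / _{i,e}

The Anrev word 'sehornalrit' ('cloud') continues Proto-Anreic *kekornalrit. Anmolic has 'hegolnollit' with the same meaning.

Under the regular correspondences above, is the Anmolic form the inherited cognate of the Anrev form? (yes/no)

Derive the expected Anmolic reflex of *kekornalrit:
Anmolic: *kekornalrit
  kekornalrit → kekolnallit   [unconditioned shift]
  kekolnallit → kekolnollit   [vowel merger]
  kekolnollit → kegolnollit   [intervocalic voicing]
  kegolnollit → hegolnollit   [unconditioned shift]
  hegolnollit (rule 5 does not apply)
  giving Anmolic hegolnollit.
Anmolic 'hegolnollit' matches the regular reflex exactly, so the pair is cognate.

yes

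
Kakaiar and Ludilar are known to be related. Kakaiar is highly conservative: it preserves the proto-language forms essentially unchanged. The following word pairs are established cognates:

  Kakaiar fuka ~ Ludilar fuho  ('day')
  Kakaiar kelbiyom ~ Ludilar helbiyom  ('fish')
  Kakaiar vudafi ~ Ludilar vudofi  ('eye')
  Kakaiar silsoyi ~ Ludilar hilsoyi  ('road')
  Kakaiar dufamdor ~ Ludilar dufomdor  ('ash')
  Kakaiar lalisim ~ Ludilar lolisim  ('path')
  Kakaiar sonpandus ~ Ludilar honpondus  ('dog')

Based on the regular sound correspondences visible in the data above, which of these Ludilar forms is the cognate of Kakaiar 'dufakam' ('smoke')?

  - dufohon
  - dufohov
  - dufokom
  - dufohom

lalisim ~ lolisim — Kakaiar a corresponds to Ludilar o after a consonant, before a consonant other than r, m, n, p, b, f, v.
fuka ~ fuho — Kakaiar k corresponds to Ludilar h between vowels (before a back vowel).
dufamdor ~ dufomdor — Kakaiar a corresponds to Ludilar o after a consonant, before a nasal.
Applying these to Kakaiar 'dufakam':
  dufakam → dufokam   (a→o after a consonant, before a consonant other than r, m, n, p, b, f, v)
  dufokam → dufoham   (k→h between vowels (before a back vowel))
  dufoham → dufohom   (a→o after a consonant, before a nasal)
So the Ludilar cognate is 'dufohom'.

dufohom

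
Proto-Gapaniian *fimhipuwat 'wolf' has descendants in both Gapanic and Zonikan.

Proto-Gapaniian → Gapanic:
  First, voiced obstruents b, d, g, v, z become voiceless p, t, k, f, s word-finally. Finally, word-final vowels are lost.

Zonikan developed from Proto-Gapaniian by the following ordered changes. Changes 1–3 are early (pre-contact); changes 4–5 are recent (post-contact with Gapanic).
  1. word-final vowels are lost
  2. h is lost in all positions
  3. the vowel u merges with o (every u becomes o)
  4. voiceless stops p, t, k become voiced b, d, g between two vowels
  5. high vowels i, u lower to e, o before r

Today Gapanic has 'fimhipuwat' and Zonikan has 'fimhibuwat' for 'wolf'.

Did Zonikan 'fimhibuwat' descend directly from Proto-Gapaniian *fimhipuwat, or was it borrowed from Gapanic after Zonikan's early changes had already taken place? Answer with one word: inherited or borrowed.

borrowed

If inherited, *fimhipuwat would pass through all of Zonikan's changes:
Zonikan: start from *fimhipuwat.
  rule 1: no change — fimhipuwat
  rule 2 (h-loss): fimhipuwat → fimipuwat
  rule 3 (vowel merger): fimipuwat → fimipowat
  rule 4 (intervocalic voicing): fimipowat → fimibowat
  rule 5: no change — fimibowat
  ⇒ Zonikan fimibowat
If borrowed from Gapanic 'fimhipuwat' after the early changes, it would undergo only the recent ones:
  rule 4 (intervocalic voicing): fimhipuwat → fimhibuwat
  rule 5 (pre-rhotic lowering): no change (fimhibuwat)
  ⇒ as a loan: fimhibuwat
Zonikan 'fimhibuwat' matches the loan outcome 'fimhibuwat', not the inherited 'fimibowat' — it skipped the early Zonikan changes, so it was borrowed from Gapanic.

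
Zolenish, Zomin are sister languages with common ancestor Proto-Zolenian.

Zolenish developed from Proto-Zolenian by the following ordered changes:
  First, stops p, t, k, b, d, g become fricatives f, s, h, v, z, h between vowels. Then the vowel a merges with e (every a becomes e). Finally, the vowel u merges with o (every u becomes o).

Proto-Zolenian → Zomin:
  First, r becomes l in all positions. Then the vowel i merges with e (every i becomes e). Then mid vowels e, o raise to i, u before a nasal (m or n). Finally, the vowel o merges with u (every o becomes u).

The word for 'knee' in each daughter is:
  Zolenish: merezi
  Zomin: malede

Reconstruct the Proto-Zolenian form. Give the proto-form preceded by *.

*maredi

Position 6: Zolenish has i, Zomin has e. Zolenish preserves i here (none of its changes turn any other segment into i), so the proto-segment is *i.
Position 2: Zolenish has e, Zomin has a. Zomin preserves a here (none of its changes turn any other segment into a), so the proto-segment is *a.
Continuing position by position gives *maredi; check it forward:
Zolenish: *maredi
  maredi → marezi   [intervocalic lenition]
  marezi → merezi   [vowel merger]
  merezi (rule 3 does not apply)
  giving Zolenish merezi.
Zomin: *maredi
  maredi → maledi   [unconditioned shift]
  maledi → malede   [vowel merger]
  malede (rule 3 does not apply)
  malede (rule 4 does not apply)
  giving Zomin malede.
No other proto-form is consistent with every reflex, so the reconstruction is *maredi.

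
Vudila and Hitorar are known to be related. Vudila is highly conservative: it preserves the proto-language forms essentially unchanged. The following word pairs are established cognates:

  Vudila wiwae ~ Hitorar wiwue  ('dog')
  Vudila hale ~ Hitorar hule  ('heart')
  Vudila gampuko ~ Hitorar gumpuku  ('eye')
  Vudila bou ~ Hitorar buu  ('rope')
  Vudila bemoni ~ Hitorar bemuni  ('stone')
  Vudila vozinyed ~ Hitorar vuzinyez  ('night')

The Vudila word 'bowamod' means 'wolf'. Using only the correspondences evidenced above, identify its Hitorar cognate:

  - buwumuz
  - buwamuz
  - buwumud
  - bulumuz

vozinyed ~ vuzinyez — Vudila o corresponds to Hitorar u after a consonant, before a consonant other than r, m, n, p, b, f, v.
gampuko ~ gumpuku — Vudila a corresponds to Hitorar u after a consonant, before a nasal.
vozinyed ~ vuzinyez — Vudila d corresponds to Hitorar z word-finally.
Applying these to Vudila 'bowamod':
  bowamod → buwamod   (o→u after a consonant, before a consonant other than r, m, n, p, b, f, v)
  buwamod → buwumod   (a→u after a consonant, before a nasal)
  buwumod → buwumud   (o→u after a consonant, before a consonant other than r, m, n, p, b, f, v)
  buwumud → buwumuz   (d→z word-finally)
So the Hitorar cognate is 'buwumuz'.

buwumuz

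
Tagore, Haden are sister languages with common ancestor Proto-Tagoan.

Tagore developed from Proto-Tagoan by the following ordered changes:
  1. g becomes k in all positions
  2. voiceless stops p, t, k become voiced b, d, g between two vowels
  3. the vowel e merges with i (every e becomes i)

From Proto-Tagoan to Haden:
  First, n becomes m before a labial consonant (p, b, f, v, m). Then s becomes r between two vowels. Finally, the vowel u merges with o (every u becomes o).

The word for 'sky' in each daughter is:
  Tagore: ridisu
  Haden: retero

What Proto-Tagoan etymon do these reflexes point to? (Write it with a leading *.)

Position 6: Tagore has u, Haden has o. Tagore preserves u here (none of its changes turn any other segment into u), so the proto-segment is *u.
Position 5: Tagore has s, Haden has r. Tagore preserves s here (none of its changes turn any other segment into s), so the proto-segment is *s.
Position 4: Tagore has i, Haden has e. Haden preserves e here (none of its changes turn any other segment into e), so the proto-segment is *e.
Verify the candidate proto-form against each daughter:
Tagore: *retesu > redesu > ridisu  (by intervocalic voicing, vowel merger)
Haden: *retesu > reteru > retero  (by rhotacism, vowel merger)
Only *retesu yields all of Tagore ridisu, Haden retero.

*retesu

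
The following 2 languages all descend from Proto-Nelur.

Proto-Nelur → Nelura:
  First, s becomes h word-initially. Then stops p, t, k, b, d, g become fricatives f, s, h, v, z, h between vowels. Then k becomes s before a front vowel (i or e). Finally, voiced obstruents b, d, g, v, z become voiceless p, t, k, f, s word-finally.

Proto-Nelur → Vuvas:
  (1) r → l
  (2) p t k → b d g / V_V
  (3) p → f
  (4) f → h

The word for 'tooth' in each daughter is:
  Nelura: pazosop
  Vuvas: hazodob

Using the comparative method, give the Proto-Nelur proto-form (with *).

*pazotob

Position 7: Nelura has p, Vuvas has b. Taking the neighbouring segments as reconstructed: Nelura p could go back to *p or *b; Vuvas b can only go back to *b — the one source consistent with every daughter is *b.
Position 5: Nelura has s, Vuvas has d. Taking the neighbouring segments as reconstructed: Nelura s could go back to *t or *s; Vuvas d could go back to *t or *d — the one source consistent with every daughter is *t.
Position 1: Nelura has p, Vuvas has h. Taking the neighbouring segments as reconstructed: Nelura p can only go back to *p; Vuvas h could go back to *p or *f or *h — the one source consistent with every daughter is *p.
Verify the candidate proto-form against each daughter:
Nelura: *pazotob
  pazotob (rule 1 does not apply)
  pazotob → pazosob   [intervocalic lenition]
  pazosob (rule 3 does not apply)
  pazosob → pazosop   [final devoicing]
  giving Nelura pazosop.
Vuvas: *pazotob > pazodob > fazodob > hazodob  (by intervocalic voicing, unconditioned shift, unconditioned shift)
*pazotob is the unique common source.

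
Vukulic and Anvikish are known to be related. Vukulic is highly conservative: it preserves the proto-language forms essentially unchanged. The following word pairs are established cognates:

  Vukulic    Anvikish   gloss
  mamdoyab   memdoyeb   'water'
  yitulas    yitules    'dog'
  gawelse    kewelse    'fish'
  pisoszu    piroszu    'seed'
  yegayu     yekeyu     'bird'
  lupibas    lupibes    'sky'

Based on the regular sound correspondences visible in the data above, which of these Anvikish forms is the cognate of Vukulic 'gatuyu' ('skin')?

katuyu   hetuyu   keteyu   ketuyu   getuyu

gawelse ~ kewelse — Vukulic g corresponds to Anvikish k word-initially before a back vowel.
yitulas ~ yitules, gawelse ~ kewelse — Vukulic a corresponds to Anvikish e after a consonant, before a consonant other than r, m, n, p, b, f, v.
Applying these to Vukulic 'gatuyu':
  gatuyu → katuyu   (g→k word-initially before a back vowel)
  katuyu → ketuyu   (a→e after a consonant, before a consonant other than r, m, n, p, b, f, v)
So the Anvikish cognate is 'ketuyu'.

ketuyu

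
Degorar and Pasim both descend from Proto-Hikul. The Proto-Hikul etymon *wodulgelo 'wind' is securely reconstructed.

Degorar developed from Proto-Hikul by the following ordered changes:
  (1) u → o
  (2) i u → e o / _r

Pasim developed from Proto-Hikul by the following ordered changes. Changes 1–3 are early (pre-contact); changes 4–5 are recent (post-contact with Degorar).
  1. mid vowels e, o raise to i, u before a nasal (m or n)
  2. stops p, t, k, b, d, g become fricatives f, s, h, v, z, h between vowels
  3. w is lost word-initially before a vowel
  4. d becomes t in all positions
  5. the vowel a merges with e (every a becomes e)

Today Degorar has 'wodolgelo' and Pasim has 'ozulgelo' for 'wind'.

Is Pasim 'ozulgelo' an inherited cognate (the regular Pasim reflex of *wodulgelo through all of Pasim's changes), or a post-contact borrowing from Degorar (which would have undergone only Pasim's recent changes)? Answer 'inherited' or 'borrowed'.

inherited

If inherited, *wodulgelo would pass through all of Pasim's changes:
Pasim: *wodulgelo > wozulgelo > ozulgelo  (by intervocalic lenition, glide loss)
If borrowed from Degorar 'wodolgelo' after the early changes, it would undergo only the recent ones:
  rule 4 (unconditioned shift): wodolgelo → wotolgelo
  rule 5 (vowel merger): no change (wotolgelo)
  ⇒ as a loan: wotolgelo
Pasim 'ozulgelo' matches the inherited outcome exactly, so it is an inherited cognate, not a loan.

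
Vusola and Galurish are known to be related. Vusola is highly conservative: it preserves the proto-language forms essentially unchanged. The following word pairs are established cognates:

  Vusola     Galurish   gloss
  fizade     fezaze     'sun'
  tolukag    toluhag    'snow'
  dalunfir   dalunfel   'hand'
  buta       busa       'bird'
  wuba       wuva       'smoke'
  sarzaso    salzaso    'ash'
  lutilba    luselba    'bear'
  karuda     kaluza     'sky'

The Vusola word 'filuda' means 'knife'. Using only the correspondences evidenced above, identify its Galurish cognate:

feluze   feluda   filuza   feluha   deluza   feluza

fizade ~ fezaze, lutilba ~ luselba — Vusola i corresponds to Galurish e after a consonant, before a consonant other than r, m, n, p, b, f, v.
karuda ~ kaluza — Vusola d corresponds to Galurish z between vowels (before a back vowel).
Applying these to Vusola 'filuda':
  filuda → feluda   (i→e after a consonant, before a consonant other than r, m, n, p, b, f, v)
  feluda → feluza   (d→z between vowels (before a back vowel))
So the Galurish cognate is 'feluza'.

feluza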